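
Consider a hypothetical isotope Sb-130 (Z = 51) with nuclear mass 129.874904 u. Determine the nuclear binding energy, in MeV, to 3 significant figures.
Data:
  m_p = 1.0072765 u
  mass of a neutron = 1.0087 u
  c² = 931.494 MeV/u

The nucleus contains 51 protons and 130 − 51 = 79 neutrons.
Σm = 51·m_p + 79·m_n = 51.3711015 + 79.6873 = 131.0584015 u
Δm = 131.0584015 − 129.874904 = 1.1834975 u
E_B = 1.1834975 × 931.494 = 1102.42 MeV

1100 MeV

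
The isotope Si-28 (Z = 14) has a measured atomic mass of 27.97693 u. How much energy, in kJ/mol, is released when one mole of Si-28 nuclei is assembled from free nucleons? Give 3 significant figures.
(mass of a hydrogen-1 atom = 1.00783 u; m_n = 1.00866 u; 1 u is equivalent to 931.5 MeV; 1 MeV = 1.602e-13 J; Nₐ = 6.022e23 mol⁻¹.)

2.28e+10 kJ/mol

With 14 protons and 14 neutrons (A = 28):
Total constituent mass: 14 × 1.00783 + 14 × 1.00866 = 28.23086 u
Δm = 28.23086 − 27.97693 = 0.25393 u
E_B = 0.25393 × 931.5 = 236.536 MeV
Per nucleus in joules: 236.536 MeV × 1.602e-13 J/MeV = 3.7893e-11 J
Per mole: 3.7893e-11 J × 6.022e23 mol⁻¹ = 2.2819e+13 J/mol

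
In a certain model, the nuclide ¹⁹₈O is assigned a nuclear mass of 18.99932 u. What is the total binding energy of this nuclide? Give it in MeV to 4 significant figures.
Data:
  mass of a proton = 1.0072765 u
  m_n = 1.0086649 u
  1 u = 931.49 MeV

The nucleus contains 8 protons and 19 − 8 = 11 neutrons.
Mass of separated nucleons = 8(1.0072765) + 11(1.0086649) = 8.0582120 + 11.0953139 = 19.1535259 u
Mass defect Δm = 19.1535259 − 18.99932 = 0.1542059 u
E_B = 0.1542059 × 931.49 = 143.641 MeV

143.6 MeV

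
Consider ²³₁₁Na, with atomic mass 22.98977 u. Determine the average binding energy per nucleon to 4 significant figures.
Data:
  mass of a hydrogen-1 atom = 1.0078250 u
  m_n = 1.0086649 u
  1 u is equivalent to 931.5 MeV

Mass of separated nucleons = 11(1.0078250) + 12(1.0086649) = 11.0860750 + 12.1039788 = 23.1900538 u
Δm = 23.1900538 − 22.98977 = 0.2002838 u
Binding energy = Δm·c² = 0.2002838 × 931.5 MeV/u = 186.564 MeV
BE/A = 186.564 MeV / 23 = 8.111 MeV/nucleon

8.111 MeV/nucleon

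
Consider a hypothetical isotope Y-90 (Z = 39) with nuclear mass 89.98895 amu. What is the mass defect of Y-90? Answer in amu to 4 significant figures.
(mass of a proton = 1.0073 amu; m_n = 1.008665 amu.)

Z = 39, so N = A − Z = 90 − 39 = 51.
Total constituent mass: 39 × 1.0073 + 51 × 1.008665 = 90.726615 amu
Mass defect Δm = 90.726615 − 89.98895 = 0.737665 amu

0.7377 amu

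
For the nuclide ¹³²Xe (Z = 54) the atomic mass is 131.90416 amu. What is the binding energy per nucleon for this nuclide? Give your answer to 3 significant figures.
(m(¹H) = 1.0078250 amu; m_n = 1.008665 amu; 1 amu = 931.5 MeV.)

Z = 54, so N = A − Z = 132 − 54 = 78.
Mass of separated nucleons = 54(1.0078250) + 78(1.008665) = 54.4225500 + 78.675870 = 133.0984200 amu
Mass defect Δm = 133.0984200 − 131.90416 = 1.1942600 amu
Binding energy = Δm·c² = 1.1942600 × 931.5 MeV/amu = 1112.45 MeV
Dividing by A = 132 gives 8.428 MeV per nucleon.

8.43 MeV/nucleon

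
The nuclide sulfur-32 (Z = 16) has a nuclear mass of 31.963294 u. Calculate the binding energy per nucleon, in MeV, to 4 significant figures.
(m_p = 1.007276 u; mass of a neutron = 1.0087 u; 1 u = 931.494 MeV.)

8.509 MeV/nucleon

Z = 16, so N = A − Z = 32 − 16 = 16.
Σm = 16·m_p + 16·m_n = 16.116416 + 16.1392 = 32.255616 u
The mass defect is 32.255616 − 31.963294 = 0.292322 u.
E_B = 0.292322 × 931.494 = 272.296 MeV
Dividing by A = 32 gives 8.509 MeV per nucleon.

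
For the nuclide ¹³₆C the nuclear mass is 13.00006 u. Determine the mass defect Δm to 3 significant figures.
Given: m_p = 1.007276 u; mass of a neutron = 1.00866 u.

0.104 u

Σm = 6·m_p + 7·m_n = 6.043656 + 7.06062 = 13.104276 u
The mass defect is 13.104276 − 13.00006 = 0.104216 u.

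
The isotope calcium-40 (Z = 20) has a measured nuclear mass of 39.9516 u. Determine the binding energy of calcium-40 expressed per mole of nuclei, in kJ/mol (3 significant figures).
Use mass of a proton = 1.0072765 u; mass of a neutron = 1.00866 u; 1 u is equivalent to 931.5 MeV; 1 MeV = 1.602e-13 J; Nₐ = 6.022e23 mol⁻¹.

Z = 20, so N = A − Z = 40 − 20 = 20.
Σm = 20·m_p + 20·m_n = 20.1455300 + 20.17320 = 40.3187300 u
The mass defect is 40.3187300 − 39.9516 = 0.3671300 u.
E_B = 0.3671300 × 931.5 = 341.982 MeV
Per nucleus in joules: 341.982 MeV × 1.602e-13 J/MeV = 5.4786e-11 J
Per mole: 5.4786e-11 J × 6.022e23 mol⁻¹ = 3.2992e+13 J/mol

3.30e+10 kJ/mol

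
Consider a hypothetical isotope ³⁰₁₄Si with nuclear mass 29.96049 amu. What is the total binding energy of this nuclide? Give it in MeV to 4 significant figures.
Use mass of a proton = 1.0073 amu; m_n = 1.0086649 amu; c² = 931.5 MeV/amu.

Total constituent mass: 14 × 1.0073 + 16 × 1.0086649 = 30.2408384 amu
Mass defect Δm = 30.2408384 − 29.96049 = 0.2803484 amu
Binding energy = Δm·c² = 0.2803484 × 931.5 MeV/amu = 261.145 MeV

261.1 MeV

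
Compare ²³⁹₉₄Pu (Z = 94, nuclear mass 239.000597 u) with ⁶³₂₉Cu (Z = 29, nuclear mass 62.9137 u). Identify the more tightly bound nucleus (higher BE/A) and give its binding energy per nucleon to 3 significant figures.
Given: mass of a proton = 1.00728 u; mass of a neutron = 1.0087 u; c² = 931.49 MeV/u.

²³⁹₉₄Pu: Σm = 94(1.00728) + 145(1.0087) = 240.94582 u; Δm = 1.945223 u; E_B = 1811.96 MeV; E_B/A = 7.581 MeV
⁶³₂₉Cu: Σm = 29(1.00728) + 34(1.0087) = 63.50692 u; Δm = 0.59322 u; E_B = 552.58 MeV; E_B/A = 8.771 MeV
⁶³₂₉Cu has the higher binding energy per nucleon, so it is the more tightly bound nucleus.

⁶³₂₉Cu; 8.77 MeV/nucleon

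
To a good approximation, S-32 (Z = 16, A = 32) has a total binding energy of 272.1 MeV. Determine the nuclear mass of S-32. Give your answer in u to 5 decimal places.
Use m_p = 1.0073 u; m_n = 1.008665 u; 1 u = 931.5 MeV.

Mass defect = 272.1 MeV / (931.5 MeV/u) = 0.2921095 u
Constituent mass = 16(1.0073) + 16(1.008665) = 32.255440 u
Nuclear mass = 32.255440 − 0.2921095 = 31.9633305 u ≈ 31.96333 u (to 5 decimal places)

31.96333 u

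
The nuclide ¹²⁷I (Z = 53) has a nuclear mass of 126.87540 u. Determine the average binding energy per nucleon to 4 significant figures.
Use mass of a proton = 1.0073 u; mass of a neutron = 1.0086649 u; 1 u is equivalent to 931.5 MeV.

Total constituent mass: 53 × 1.0073 + 74 × 1.0086649 = 128.0281026 u
Mass defect Δm = 128.0281026 − 126.87540 = 1.1527026 u
Binding energy = Δm·c² = 1.1527026 × 931.5 MeV/u = 1073.74 MeV
Dividing by A = 127 gives 8.455 MeV per nucleon.

8.455 MeV/nucleon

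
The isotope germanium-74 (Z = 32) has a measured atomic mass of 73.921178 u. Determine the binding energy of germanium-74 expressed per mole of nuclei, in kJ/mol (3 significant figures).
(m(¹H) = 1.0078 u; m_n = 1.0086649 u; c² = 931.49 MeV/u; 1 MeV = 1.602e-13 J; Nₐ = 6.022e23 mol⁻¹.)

6.22e+10 kJ/mol

Σm = 32·m(¹H) + 42·m_n = 32.2496 + 42.3639258 = 74.6135258 u
Δm = 74.6135258 − 73.921178 = 0.6923478 u
Converting to energy: 0.6923478 u × 931.49 MeV/u = 644.915 MeV
Per nucleus in joules: 644.915 MeV × 1.602e-13 J/MeV = 1.0332e-10 J
Per mole: 1.0332e-10 J × 6.022e23 mol⁻¹ = 6.2219e+13 J/mol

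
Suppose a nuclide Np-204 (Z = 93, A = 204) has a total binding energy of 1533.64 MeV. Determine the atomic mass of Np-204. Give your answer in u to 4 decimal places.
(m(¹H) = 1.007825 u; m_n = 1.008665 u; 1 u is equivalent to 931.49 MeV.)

204.0431 u

Mass defect = 1533.64 MeV / (931.49 MeV/u) = 1.646437 u
Constituent mass = 93(1.007825) + 111(1.008665) = 205.689540 u
Atomic mass = 205.689540 − 1.646437 = 204.043103 u ≈ 204.0431 u (to 4 decimal places)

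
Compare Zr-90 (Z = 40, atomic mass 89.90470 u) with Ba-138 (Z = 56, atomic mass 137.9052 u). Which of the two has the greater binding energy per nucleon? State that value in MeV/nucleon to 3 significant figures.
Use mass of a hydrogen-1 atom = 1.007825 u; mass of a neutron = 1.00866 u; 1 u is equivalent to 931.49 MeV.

Zr-90: Σm = 40(1.007825) + 50(1.00866) = 90.746000 u; Δm = 0.841300 u; E_B = 783.66 MeV; E_B/A = 8.707 MeV
Ba-138: Σm = 56(1.007825) + 82(1.00866) = 139.148320 u; Δm = 1.243120 u; E_B = 1158.0 MeV; E_B/A = 8.391 MeV
Zr-90 has the higher binding energy per nucleon, so it is the more tightly bound nucleus.

Zr-90; 8.71 MeV/nucleon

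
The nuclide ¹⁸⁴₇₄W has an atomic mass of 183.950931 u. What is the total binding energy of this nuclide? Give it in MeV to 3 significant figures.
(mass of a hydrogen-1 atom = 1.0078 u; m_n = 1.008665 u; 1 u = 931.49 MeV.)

1470 MeV

Mass of separated nucleons = 74(1.0078) + 110(1.008665) = 74.5772 + 110.953150 = 185.530350 u
Δm = 185.530350 − 183.950931 = 1.579419 u
Binding energy = Δm·c² = 1.579419 × 931.49 MeV/u = 1471.21 MeV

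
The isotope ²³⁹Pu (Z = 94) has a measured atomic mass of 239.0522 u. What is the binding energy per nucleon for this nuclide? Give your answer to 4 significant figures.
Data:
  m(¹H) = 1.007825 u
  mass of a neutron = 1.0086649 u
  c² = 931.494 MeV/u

7.560 MeV/nucleon

Mass of separated nucleons = 94(1.007825) + 145(1.0086649) = 94.735550 + 146.2564105 = 240.9919605 u
Mass defect Δm = 240.9919605 − 239.0522 = 1.9397605 u
E_B = 1.9397605 × 931.494 = 1806.88 MeV
Dividing by A = 239 gives 7.560 MeV per nucleon.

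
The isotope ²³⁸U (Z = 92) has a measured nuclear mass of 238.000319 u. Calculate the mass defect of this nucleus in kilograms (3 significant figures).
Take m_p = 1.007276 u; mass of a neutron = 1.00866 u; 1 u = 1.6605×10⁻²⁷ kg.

3.21e-27 kg

Z = 92, so N = A − Z = 238 − 92 = 146.
Total constituent mass: 92 × 1.007276 + 146 × 1.00866 = 239.933752 u
Δm = 239.933752 − 238.000319 = 1.933433 u
In SI units: 1.933433 u × 1.6605×10⁻²⁷ kg/u = 3.2105e-27 kg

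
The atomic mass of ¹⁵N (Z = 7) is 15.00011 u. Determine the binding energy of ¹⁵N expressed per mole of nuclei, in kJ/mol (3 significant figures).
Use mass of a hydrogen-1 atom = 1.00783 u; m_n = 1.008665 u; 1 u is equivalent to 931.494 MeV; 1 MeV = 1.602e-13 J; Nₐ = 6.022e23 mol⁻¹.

Mass of separated nucleons = 7(1.00783) + 8(1.008665) = 7.05481 + 8.069320 = 15.124130 u
The mass defect is 15.124130 − 15.00011 = 0.124020 u.
E_B = 0.124020 × 931.494 = 115.524 MeV
Per nucleus in joules: 115.524 MeV × 1.602e-13 J/MeV = 1.8507e-11 J
Per mole: 1.8507e-11 J × 6.022e23 mol⁻¹ = 1.1145e+13 J/mol

1.11e+10 kJ/mol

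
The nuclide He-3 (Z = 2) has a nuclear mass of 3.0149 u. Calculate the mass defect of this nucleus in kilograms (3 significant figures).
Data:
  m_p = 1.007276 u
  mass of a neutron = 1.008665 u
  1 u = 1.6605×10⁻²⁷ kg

1.38e-29 kg

Total constituent mass: 2 × 1.007276 + 1 × 1.008665 = 3.023217 u
Mass defect Δm = 3.023217 − 3.0149 = 0.008317 u
In SI units: 0.008317 u × 1.6605×10⁻²⁷ kg/u = 1.3810e-29 kg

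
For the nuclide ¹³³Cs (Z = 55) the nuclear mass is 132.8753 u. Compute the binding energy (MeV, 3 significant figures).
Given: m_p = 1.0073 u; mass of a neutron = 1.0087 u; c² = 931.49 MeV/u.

1120 MeV

Z = 55, so N = A − Z = 133 − 55 = 78.
Total constituent mass: 55 × 1.0073 + 78 × 1.0087 = 134.0801 u
The mass defect is 134.0801 − 132.8753 = 1.2048 u.
Converting to energy: 1.2048 u × 931.49 MeV/u = 1122.26 MeV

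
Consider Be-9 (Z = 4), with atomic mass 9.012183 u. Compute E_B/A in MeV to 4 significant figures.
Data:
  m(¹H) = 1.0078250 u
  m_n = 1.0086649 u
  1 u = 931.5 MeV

6.463 MeV/nucleon

Mass of separated nucleons = 4(1.0078250) + 5(1.0086649) = 4.0313000 + 5.0433245 = 9.0746245 u
The mass defect is 9.0746245 − 9.012183 = 0.0624415 u.
Converting to energy: 0.0624415 u × 931.5 MeV/u = 58.1643 MeV
Per nucleon: 58.1643 / 9 = 6.463 MeV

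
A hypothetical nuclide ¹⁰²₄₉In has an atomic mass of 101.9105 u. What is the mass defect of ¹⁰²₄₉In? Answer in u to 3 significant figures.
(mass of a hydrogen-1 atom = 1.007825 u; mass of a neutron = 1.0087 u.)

0.934 u

With 49 protons and 53 neutrons (A = 102):
Mass of separated nucleons = 49(1.007825) + 53(1.0087) = 49.383425 + 53.4611 = 102.844525 u
Mass defect Δm = 102.844525 − 101.9105 = 0.934025 u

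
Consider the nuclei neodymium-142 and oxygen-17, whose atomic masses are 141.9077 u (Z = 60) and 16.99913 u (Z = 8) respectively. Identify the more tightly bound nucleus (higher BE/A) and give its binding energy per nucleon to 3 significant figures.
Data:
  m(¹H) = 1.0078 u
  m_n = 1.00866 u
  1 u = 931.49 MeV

neodymium-142; 8.33 MeV/nucleon

neodymium-142: Σm = 60(1.0078) + 82(1.00866) = 143.17812 u; Δm = 1.27042 u; E_B = 1183.4 MeV; E_B/A = 8.334 MeV
oxygen-17: Σm = 8(1.0078) + 9(1.00866) = 17.14034 u; Δm = 0.14121 u; E_B = 131.536 MeV; E_B/A = 7.737 MeV
neodymium-142 has the higher binding energy per nucleon, so it is the more tightly bound nucleus.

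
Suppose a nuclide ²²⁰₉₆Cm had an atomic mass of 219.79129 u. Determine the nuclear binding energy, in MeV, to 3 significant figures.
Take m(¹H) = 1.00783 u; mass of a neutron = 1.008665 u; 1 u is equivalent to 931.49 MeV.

1900 MeV

The nucleus contains 96 protons and 220 − 96 = 124 neutrons.
Σm = 96·m(¹H) + 124·m_n = 96.75168 + 125.074460 = 221.826140 u
Δm = 221.826140 − 219.79129 = 2.034850 u
E_B = 2.034850 × 931.49 = 1895.44 MeV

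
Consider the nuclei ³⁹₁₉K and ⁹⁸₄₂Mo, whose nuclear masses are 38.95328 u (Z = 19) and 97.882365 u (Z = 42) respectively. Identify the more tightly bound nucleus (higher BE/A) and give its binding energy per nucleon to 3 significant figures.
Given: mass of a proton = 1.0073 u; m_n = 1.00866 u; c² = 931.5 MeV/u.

³⁹₁₉K: Σm = 19(1.0073) + 20(1.00866) = 39.31190 u; Δm = 0.35862 u; E_B = 334.055 MeV; E_B/A = 8.566 MeV
⁹⁸₄₂Mo: Σm = 42(1.0073) + 56(1.00866) = 98.79156 u; Δm = 0.909195 u; E_B = 846.92 MeV; E_B/A = 8.642 MeV
⁹⁸₄₂Mo has the higher binding energy per nucleon, so it is the more tightly bound nucleus.

⁹⁸₄₂Mo; 8.64 MeV/nucleon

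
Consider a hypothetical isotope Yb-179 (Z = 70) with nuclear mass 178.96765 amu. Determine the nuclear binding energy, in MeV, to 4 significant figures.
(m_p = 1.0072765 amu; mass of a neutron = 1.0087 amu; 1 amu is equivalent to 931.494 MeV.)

1388 MeV

The nucleus contains 70 protons and 179 − 70 = 109 neutrons.
Σm = 70·m_p + 109·m_n = 70.5093550 + 109.9483 = 180.4576550 amu
The mass defect is 180.4576550 − 178.96765 = 1.4900050 amu.
E_B = 1.4900050 × 931.494 = 1387.93 MeV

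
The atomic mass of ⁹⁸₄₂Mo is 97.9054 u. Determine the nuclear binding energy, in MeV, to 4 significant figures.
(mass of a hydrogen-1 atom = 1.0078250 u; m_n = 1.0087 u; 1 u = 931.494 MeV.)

848.1 MeV

Mass of separated nucleons = 42(1.0078250) + 56(1.0087) = 42.3286500 + 56.4872 = 98.8158500 u
Δm = 98.8158500 − 97.9054 = 0.9104500 u
Converting to energy: 0.9104500 u × 931.494 MeV/u = 848.079 MeV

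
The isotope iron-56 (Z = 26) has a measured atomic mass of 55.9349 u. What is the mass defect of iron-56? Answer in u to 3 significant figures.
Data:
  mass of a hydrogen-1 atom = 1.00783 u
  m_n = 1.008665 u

With 26 protons and 30 neutrons (A = 56):
Mass of separated nucleons = 26(1.00783) + 30(1.008665) = 26.20358 + 30.259950 = 56.463530 u
Mass defect Δm = 56.463530 − 55.9349 = 0.528630 u

0.529 u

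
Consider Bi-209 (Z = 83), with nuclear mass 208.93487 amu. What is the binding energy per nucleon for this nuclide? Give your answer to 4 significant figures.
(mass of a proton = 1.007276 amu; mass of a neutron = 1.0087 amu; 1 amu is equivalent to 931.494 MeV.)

With 83 protons and 126 neutrons (A = 209):
Total constituent mass: 83 × 1.007276 + 126 × 1.0087 = 210.700108 amu
Δm = 210.700108 − 208.93487 = 1.765238 amu
E_B = 1.765238 × 931.494 = 1644.31 MeV
Dividing by A = 209 gives 7.868 MeV per nucleon.

7.868 MeV/nucleon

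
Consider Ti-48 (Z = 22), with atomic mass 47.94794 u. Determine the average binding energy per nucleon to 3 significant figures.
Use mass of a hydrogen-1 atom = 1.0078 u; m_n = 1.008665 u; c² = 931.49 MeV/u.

8.71 MeV/nucleon

The nucleus contains 22 protons and 48 − 22 = 26 neutrons.
Mass of separated nucleons = 22(1.0078) + 26(1.008665) = 22.1716 + 26.225290 = 48.396890 u
The mass defect is 48.396890 − 47.94794 = 0.448950 u.
E_B = 0.448950 × 931.49 = 418.192 MeV
Per nucleon: 418.192 / 48 = 8.712 MeV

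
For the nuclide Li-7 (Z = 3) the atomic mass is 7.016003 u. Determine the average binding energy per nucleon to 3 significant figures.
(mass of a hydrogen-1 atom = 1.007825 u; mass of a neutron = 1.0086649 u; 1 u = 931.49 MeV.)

5.61 MeV/nucleon

With 3 protons and 4 neutrons (A = 7):
Σm = 3·m(¹H) + 4·m_n = 3.023475 + 4.0346596 = 7.0581346 u
Δm = 7.0581346 − 7.016003 = 0.0421316 u
Converting to energy: 0.0421316 u × 931.49 MeV/u = 39.2452 MeV
Dividing by A = 7 gives 5.606 MeV per nucleon.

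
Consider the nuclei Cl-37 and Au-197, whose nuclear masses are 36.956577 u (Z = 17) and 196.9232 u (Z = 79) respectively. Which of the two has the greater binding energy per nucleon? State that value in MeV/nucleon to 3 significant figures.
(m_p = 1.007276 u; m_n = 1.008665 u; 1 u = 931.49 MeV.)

Cl-37; 8.57 MeV/nucleon

Cl-37: Σm = 17(1.007276) + 20(1.008665) = 37.296992 u; Δm = 0.340415 u; E_B = 317.09 MeV; E_B/A = 8.570 MeV
Au-197: Σm = 79(1.007276) + 118(1.008665) = 198.597274 u; Δm = 1.674074 u; E_B = 1559.4 MeV; E_B/A = 7.916 MeV
Cl-37 has the higher binding energy per nucleon, so it is the more tightly bound nucleus.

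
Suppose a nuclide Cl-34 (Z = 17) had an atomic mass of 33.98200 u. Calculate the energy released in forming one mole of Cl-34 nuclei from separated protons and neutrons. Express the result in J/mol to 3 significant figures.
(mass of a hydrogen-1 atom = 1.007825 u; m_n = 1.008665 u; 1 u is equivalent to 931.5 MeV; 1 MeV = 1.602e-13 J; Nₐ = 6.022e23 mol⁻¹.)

Z = 17, so N = A − Z = 34 − 17 = 17.
Σm = 17·m(¹H) + 17·m_n = 17.133025 + 17.147305 = 34.280330 u
The mass defect is 34.280330 − 33.98200 = 0.298330 u.
Converting to energy: 0.298330 u × 931.5 MeV/u = 277.894 MeV
Per nucleus in joules: 277.894 MeV × 1.602e-13 J/MeV = 4.4519e-11 J
Per mole: 4.4519e-11 J × 6.022e23 mol⁻¹ = 2.6809e+13 J/mol

2.68e+13 J/mol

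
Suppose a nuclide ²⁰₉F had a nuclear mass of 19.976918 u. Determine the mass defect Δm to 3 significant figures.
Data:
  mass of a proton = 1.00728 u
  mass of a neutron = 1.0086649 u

0.184 u

Mass of separated nucleons = 9(1.00728) + 11(1.0086649) = 9.06552 + 11.0953139 = 20.1608339 u
Δm = 20.1608339 − 19.976918 = 0.1839159 u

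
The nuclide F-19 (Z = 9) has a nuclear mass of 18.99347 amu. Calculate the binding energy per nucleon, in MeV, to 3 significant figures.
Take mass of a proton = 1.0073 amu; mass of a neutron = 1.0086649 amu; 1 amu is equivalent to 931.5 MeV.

Σm = 9·m_p + 10·m_n = 9.0657 + 10.0866490 = 19.1523490 amu
Mass defect Δm = 19.1523490 − 18.99347 = 0.1588790 amu
Binding energy = Δm·c² = 0.1588790 × 931.5 MeV/amu = 147.996 MeV
BE/A = 147.996 MeV / 19 = 7.789 MeV/nucleon

7.79 MeV/nucleon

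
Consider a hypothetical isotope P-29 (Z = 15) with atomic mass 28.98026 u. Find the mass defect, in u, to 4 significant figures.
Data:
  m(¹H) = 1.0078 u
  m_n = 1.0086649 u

Σm = 15·m(¹H) + 14·m_n = 15.1170 + 14.1213086 = 29.2383086 u
Mass defect Δm = 29.2383086 − 28.98026 = 0.2580486 u

0.2580 u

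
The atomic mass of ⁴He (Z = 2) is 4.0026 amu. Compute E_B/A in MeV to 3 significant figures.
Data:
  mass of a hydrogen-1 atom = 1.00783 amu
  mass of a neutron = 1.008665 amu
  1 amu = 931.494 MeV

7.08 MeV/nucleon

Z = 2, so N = A − Z = 4 − 2 = 2.
Mass of separated nucleons = 2(1.00783) + 2(1.008665) = 2.01566 + 2.017330 = 4.032990 amu
Δm = 4.032990 − 4.0026 = 0.030390 amu
Binding energy = Δm·c² = 0.030390 × 931.494 MeV/amu = 28.3081 MeV
Dividing by A = 4 gives 7.077 MeV per nucleon.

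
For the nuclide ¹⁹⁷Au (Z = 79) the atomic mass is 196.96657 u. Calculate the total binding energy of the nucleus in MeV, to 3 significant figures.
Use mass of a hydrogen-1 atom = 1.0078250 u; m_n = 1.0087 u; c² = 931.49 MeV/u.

1560 MeV

Σm = 79·m(¹H) + 118·m_n = 79.6181750 + 119.0266 = 198.6447750 u
The mass defect is 198.6447750 − 196.96657 = 1.6782050 u.
E_B = 1.6782050 × 931.49 = 1563.23 MeV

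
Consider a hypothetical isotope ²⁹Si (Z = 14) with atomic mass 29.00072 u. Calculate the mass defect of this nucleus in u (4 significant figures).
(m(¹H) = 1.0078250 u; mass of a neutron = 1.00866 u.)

With 14 protons and 15 neutrons (A = 29):
Total constituent mass: 14 × 1.0078250 + 15 × 1.00866 = 29.2394500 u
Mass defect Δm = 29.2394500 − 29.00072 = 0.2387300 u

0.2387 u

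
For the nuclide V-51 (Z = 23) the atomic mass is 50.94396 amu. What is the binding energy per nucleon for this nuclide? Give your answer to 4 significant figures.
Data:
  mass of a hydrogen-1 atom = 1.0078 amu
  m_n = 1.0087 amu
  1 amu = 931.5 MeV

8.750 MeV/nucleon

The nucleus contains 23 protons and 51 − 23 = 28 neutrons.
Mass of separated nucleons = 23(1.0078) + 28(1.0087) = 23.1794 + 28.2436 = 51.4230 amu
The mass defect is 51.4230 − 50.94396 = 0.47904 amu.
Converting to energy: 0.47904 amu × 931.5 MeV/amu = 446.226 MeV
BE/A = 446.226 MeV / 51 = 8.750 MeV/nucleon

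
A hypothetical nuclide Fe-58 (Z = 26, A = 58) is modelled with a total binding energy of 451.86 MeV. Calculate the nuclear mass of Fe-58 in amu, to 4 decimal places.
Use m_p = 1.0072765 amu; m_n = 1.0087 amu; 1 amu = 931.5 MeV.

57.9825 amu

Mass defect = 451.86 MeV / (931.5 MeV/amu) = 0.485089 amu
Constituent mass = 26(1.0072765) + 32(1.0087) = 58.4675890 amu
Nuclear mass = 58.4675890 − 0.485089 = 57.9825000 amu ≈ 57.9825 amu (to 4 decimal places)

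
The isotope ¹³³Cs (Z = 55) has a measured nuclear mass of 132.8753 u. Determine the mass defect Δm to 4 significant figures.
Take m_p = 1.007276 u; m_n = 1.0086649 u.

With 55 protons and 78 neutrons (A = 133):
Mass of separated nucleons = 55(1.007276) + 78(1.0086649) = 55.400180 + 78.6758622 = 134.0760422 u
Mass defect Δm = 134.0760422 − 132.8753 = 1.2007422 u

1.201 u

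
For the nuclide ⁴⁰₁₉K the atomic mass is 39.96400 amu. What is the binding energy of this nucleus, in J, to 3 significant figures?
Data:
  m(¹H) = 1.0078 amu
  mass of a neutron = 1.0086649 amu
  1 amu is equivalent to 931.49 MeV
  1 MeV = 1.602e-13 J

The nucleus contains 19 protons and 40 − 19 = 21 neutrons.
Σm = 19·m(¹H) + 21·m_n = 19.1482 + 21.1819629 = 40.3301629 amu
Mass defect Δm = 40.3301629 − 39.96400 = 0.3661629 amu
Binding energy = Δm·c² = 0.3661629 × 931.49 MeV/amu = 341.077 MeV
In joules: 341.077 MeV × 1.602e-13 J/MeV = 5.4641e-11 J

5.46e-11 J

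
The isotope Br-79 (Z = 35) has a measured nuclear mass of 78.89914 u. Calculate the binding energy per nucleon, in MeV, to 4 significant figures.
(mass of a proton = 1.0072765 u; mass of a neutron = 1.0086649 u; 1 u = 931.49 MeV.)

8.688 MeV/nucleon

Total constituent mass: 35 × 1.0072765 + 44 × 1.0086649 = 79.6359331 u
The mass defect is 79.6359331 − 78.89914 = 0.7367931 u.
E_B = 0.7367931 × 931.49 = 686.315 MeV
Dividing by A = 79 gives 8.688 MeV per nucleon.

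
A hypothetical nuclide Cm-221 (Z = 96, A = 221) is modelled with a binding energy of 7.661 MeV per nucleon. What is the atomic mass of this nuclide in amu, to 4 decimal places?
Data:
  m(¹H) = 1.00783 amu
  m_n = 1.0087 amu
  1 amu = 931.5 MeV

221.0216 amu

Total binding energy = 221 × 7.661 = 1693.081 MeV
Mass defect = 1693.081 MeV / (931.5 MeV/amu) = 1.817586 amu
Constituent mass = 96(1.00783) + 125(1.0087) = 222.83918 amu
Atomic mass = 222.83918 − 1.817586 = 221.021594 amu ≈ 221.0216 amu (to 4 decimal places)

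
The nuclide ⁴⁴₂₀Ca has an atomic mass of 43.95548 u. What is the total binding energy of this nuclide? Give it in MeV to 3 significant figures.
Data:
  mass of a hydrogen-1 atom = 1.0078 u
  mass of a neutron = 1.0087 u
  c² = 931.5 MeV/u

381 MeV

With 20 protons and 24 neutrons (A = 44):
Mass of separated nucleons = 20(1.0078) + 24(1.0087) = 20.1560 + 24.2088 = 44.3648 u
Δm = 44.3648 − 43.95548 = 0.40932 u
Binding energy = Δm·c² = 0.40932 × 931.5 MeV/u = 381.282 MeV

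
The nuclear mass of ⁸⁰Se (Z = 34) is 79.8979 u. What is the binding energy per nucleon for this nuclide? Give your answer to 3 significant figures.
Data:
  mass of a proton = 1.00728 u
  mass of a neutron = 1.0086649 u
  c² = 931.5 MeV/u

Mass of separated nucleons = 34(1.00728) + 46(1.0086649) = 34.24752 + 46.3985854 = 80.6461054 u
Δm = 80.6461054 − 79.8979 = 0.7482054 u
Converting to energy: 0.7482054 u × 931.5 MeV/u = 696.953 MeV
BE/A = 696.953 MeV / 80 = 8.712 MeV/nucleon

8.71 MeV/nucleon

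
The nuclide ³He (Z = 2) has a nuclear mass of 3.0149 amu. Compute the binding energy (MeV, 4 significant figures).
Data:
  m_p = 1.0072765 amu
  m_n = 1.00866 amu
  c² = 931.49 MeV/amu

7.743 MeV

Z = 2, so N = A − Z = 3 − 2 = 1.
Total constituent mass: 2 × 1.0072765 + 1 × 1.00866 = 3.0232130 amu
Mass defect Δm = 3.0232130 − 3.0149 = 0.0083130 amu
Converting to energy: 0.0083130 amu × 931.49 MeV/amu = 7.74348 MeV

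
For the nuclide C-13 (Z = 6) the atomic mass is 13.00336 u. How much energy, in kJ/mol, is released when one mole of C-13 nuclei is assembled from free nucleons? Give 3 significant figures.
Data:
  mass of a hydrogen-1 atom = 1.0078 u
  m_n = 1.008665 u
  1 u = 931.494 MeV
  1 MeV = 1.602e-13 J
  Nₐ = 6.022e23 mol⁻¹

9.35e+09 kJ/mol

Z = 6, so N = A − Z = 13 − 6 = 7.
Σm = 6·m(¹H) + 7·m_n = 6.0468 + 7.060655 = 13.107455 u
The mass defect is 13.107455 − 13.00336 = 0.104095 u.
Converting to energy: 0.104095 u × 931.494 MeV/u = 96.9639 MeV
Per nucleus in joules: 96.9639 MeV × 1.602e-13 J/MeV = 1.5534e-11 J
Per mole: 1.5534e-11 J × 6.022e23 mol⁻¹ = 9.3546e+12 J/mol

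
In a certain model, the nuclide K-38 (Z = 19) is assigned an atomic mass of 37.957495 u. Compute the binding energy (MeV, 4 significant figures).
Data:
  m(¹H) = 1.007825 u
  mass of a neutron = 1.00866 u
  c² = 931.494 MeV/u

Z = 19, so N = A − Z = 38 − 19 = 19.
Mass of separated nucleons = 19(1.007825) + 19(1.00866) = 19.148675 + 19.16454 = 38.313215 u
The mass defect is 38.313215 − 37.957495 = 0.355720 u.
Converting to energy: 0.355720 u × 931.494 MeV/u = 331.351 MeV

331.4 MeV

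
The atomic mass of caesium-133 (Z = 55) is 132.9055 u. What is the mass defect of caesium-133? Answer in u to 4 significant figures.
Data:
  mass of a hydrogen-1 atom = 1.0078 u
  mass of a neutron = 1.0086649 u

With 55 protons and 78 neutrons (A = 133):
Mass of separated nucleons = 55(1.0078) + 78(1.0086649) = 55.4290 + 78.6758622 = 134.1048622 u
Δm = 134.1048622 − 132.9055 = 1.1993622 u

1.199 u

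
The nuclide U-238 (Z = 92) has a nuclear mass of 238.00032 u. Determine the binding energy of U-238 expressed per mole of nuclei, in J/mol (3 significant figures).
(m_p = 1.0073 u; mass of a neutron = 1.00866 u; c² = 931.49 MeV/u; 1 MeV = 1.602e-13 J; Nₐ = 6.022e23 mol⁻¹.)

Σm = 92·m_p + 146·m_n = 92.6716 + 147.26436 = 239.93596 u
Mass defect Δm = 239.93596 − 238.00032 = 1.93564 u
Converting to energy: 1.93564 u × 931.49 MeV/u = 1803.03 MeV
Per nucleus in joules: 1803.03 MeV × 1.602e-13 J/MeV = 2.8885e-10 J
Per mole: 2.8885e-10 J × 6.022e23 mol⁻¹ = 1.7395e+14 J/mol

1.74e+14 J/mol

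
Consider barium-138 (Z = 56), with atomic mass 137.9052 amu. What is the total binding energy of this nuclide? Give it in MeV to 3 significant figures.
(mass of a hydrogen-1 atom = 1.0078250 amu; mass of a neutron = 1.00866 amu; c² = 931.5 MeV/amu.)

1160 MeV

Z = 56, so N = A − Z = 138 − 56 = 82.
Σm = 56·m(¹H) + 82·m_n = 56.4382000 + 82.71012 = 139.1483200 amu
The mass defect is 139.1483200 − 137.9052 = 1.2431200 amu.
E_B = 1.2431200 × 931.5 = 1157.97 MeV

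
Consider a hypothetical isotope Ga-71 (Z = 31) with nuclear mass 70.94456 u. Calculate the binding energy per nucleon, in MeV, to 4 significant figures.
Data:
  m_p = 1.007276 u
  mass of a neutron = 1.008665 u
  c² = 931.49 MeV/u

Σm = 31·m_p + 40·m_n = 31.225556 + 40.346600 = 71.572156 u
The mass defect is 71.572156 − 70.94456 = 0.627596 u.
Converting to energy: 0.627596 u × 931.49 MeV/u = 584.599 MeV
BE/A = 584.599 MeV / 71 = 8.234 MeV/nucleon

8.234 MeV/nucleon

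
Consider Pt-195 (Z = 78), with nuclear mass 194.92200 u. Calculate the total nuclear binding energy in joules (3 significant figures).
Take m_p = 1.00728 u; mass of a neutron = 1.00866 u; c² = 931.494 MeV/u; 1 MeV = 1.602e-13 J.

With 78 protons and 117 neutrons (A = 195):
Mass of separated nucleons = 78(1.00728) + 117(1.00866) = 78.56784 + 118.01322 = 196.58106 u
Δm = 196.58106 − 194.92200 = 1.65906 u
E_B = 1.65906 × 931.494 = 1545.40 MeV
In joules: 1545.40 MeV × 1.602e-13 J/MeV = 2.4757e-10 J

2.48e-10 J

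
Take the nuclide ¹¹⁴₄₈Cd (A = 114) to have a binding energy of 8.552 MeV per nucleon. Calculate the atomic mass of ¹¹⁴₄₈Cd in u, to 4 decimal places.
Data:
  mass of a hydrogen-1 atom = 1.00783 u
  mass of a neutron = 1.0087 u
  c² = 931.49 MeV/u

Total binding energy = 114 × 8.552 = 974.928 MeV
Mass defect = 974.928 MeV / (931.49 MeV/u) = 1.046633 u
Constituent mass = 48(1.00783) + 66(1.0087) = 114.95004 u
Atomic mass = 114.95004 − 1.046633 = 113.903407 u ≈ 113.9034 u (to 4 decimal places)

113.9034 u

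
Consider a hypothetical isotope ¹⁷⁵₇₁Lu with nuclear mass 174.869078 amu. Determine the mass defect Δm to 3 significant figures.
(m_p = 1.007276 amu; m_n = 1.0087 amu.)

1.55 amu

Mass of separated nucleons = 71(1.007276) + 104(1.0087) = 71.516596 + 104.9048 = 176.421396 amu
The mass defect is 176.421396 − 174.869078 = 1.552318 amu.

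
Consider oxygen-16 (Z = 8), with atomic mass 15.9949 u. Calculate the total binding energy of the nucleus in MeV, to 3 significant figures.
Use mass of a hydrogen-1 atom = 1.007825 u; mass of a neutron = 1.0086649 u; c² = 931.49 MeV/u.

Total constituent mass: 8 × 1.007825 + 8 × 1.0086649 = 16.1319192 u
The mass defect is 16.1319192 − 15.9949 = 0.1370192 u.
Binding energy = Δm·c² = 0.1370192 × 931.49 MeV/u = 127.632 MeV

128 MeV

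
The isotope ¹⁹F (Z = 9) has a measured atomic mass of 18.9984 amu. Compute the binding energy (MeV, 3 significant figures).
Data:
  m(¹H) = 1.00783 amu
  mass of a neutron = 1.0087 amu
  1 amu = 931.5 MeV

148 MeV

Z = 9, so N = A − Z = 19 − 9 = 10.
Σm = 9·m(¹H) + 10·m_n = 9.07047 + 10.0870 = 19.15747 amu
The mass defect is 19.15747 − 18.9984 = 0.15907 amu.
Converting to energy: 0.15907 amu × 931.5 MeV/amu = 148.174 MeV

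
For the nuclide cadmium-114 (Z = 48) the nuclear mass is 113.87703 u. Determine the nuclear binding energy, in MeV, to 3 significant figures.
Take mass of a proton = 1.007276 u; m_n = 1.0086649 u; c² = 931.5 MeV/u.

973 MeV

The nucleus contains 48 protons and 114 − 48 = 66 neutrons.
Mass of separated nucleons = 48(1.007276) + 66(1.0086649) = 48.349248 + 66.5718834 = 114.9211314 u
The mass defect is 114.9211314 − 113.87703 = 1.0441014 u.
E_B = 1.0441014 × 931.5 = 972.580 MeV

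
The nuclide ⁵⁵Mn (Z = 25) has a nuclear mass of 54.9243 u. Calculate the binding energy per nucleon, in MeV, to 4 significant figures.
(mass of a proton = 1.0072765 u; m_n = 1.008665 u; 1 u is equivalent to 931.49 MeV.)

8.766 MeV/nucleon

Σm = 25·m_p + 30·m_n = 25.1819125 + 30.259950 = 55.4418625 u
The mass defect is 55.4418625 − 54.9243 = 0.5175625 u.
E_B = 0.5175625 × 931.49 = 482.104 MeV
Per nucleon: 482.104 / 55 = 8.766 MeV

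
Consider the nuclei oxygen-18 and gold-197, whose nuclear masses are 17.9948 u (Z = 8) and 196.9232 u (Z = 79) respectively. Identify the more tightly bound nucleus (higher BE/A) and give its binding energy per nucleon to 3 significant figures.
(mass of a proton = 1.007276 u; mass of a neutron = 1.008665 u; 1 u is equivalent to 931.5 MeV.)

gold-197; 7.92 MeV/nucleon

oxygen-18: Σm = 8(1.007276) + 10(1.008665) = 18.144858 u; Δm = 0.150058 u; E_B = 139.78 MeV; E_B/A = 7.766 MeV
gold-197: Σm = 79(1.007276) + 118(1.008665) = 198.597274 u; Δm = 1.674074 u; E_B = 1559.4 MeV; E_B/A = 7.916 MeV
gold-197 has the higher binding energy per nucleon, so it is the more tightly bound nucleus.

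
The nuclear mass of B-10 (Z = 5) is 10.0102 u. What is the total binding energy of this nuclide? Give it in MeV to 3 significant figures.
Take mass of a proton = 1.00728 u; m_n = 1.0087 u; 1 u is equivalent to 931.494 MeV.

Mass of separated nucleons = 5(1.00728) + 5(1.0087) = 5.03640 + 5.0435 = 10.07990 u
Δm = 10.07990 − 10.0102 = 0.06970 u
Converting to energy: 0.06970 u × 931.494 MeV/u = 64.9251 MeV

64.9 MeV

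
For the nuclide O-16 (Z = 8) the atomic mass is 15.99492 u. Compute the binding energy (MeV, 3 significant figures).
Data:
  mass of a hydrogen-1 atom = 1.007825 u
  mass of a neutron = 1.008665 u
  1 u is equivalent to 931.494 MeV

Σm = 8·m(¹H) + 8·m_n = 8.062600 + 8.069320 = 16.131920 u
Δm = 16.131920 − 15.99492 = 0.137000 u
Converting to energy: 0.137000 u × 931.494 MeV/u = 127.615 MeV

128 MeV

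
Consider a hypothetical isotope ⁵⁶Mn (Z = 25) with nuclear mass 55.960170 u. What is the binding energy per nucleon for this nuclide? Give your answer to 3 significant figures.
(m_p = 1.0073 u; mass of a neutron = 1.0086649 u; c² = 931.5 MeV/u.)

Z = 25, so N = A − Z = 56 − 25 = 31.
Σm = 25·m_p + 31·m_n = 25.1825 + 31.2686119 = 56.4511119 u
Mass defect Δm = 56.4511119 − 55.960170 = 0.4909419 u
E_B = 0.4909419 × 931.5 = 457.312 MeV
BE/A = 457.312 MeV / 56 = 8.166 MeV/nucleon

8.17 MeV/nucleon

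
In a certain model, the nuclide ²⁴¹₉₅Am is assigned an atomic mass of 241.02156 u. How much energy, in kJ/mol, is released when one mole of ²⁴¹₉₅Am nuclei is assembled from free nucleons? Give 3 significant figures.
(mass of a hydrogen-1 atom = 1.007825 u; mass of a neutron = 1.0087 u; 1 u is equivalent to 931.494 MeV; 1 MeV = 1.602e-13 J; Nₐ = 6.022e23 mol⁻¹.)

1.79e+11 kJ/mol

The nucleus contains 95 protons and 241 − 95 = 146 neutrons.
Σm = 95·m(¹H) + 146·m_n = 95.743375 + 147.2702 = 243.013575 u
Δm = 243.013575 − 241.02156 = 1.992015 u
Binding energy = Δm·c² = 1.992015 × 931.494 MeV/u = 1855.55 MeV
Per nucleus in joules: 1855.55 MeV × 1.602e-13 J/MeV = 2.9726e-10 J
Per mole: 2.9726e-10 J × 6.022e23 mol⁻¹ = 1.7901e+14 J/mol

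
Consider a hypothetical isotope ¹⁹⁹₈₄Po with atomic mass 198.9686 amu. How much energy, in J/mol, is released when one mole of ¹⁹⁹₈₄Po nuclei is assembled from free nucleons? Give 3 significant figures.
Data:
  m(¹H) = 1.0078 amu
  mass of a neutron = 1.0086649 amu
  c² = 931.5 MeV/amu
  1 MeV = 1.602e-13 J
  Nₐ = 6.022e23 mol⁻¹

1.51e+14 J/mol

Mass of separated nucleons = 84(1.0078) + 115(1.0086649) = 84.6552 + 115.9964635 = 200.6516635 amu
Δm = 200.6516635 − 198.9686 = 1.6830635 amu
Binding energy = Δm·c² = 1.6830635 × 931.5 MeV/amu = 1567.77 MeV
Per nucleus in joules: 1567.77 MeV × 1.602e-13 J/MeV = 2.5116e-10 J
Per mole: 2.5116e-10 J × 6.022e23 mol⁻¹ = 1.5125e+14 J/mol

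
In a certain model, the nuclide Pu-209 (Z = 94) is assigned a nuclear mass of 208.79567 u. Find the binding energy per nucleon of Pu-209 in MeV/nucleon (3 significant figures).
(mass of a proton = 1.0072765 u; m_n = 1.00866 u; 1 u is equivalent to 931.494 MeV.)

Σm = 94·m_p + 115·m_n = 94.6839910 + 115.99590 = 210.6798910 u
Δm = 210.6798910 − 208.79567 = 1.8842210 u
Converting to energy: 1.8842210 u × 931.494 MeV/u = 1755.14 MeV
Dividing by A = 209 gives 8.398 MeV per nucleon.

8.40 MeV/nucleon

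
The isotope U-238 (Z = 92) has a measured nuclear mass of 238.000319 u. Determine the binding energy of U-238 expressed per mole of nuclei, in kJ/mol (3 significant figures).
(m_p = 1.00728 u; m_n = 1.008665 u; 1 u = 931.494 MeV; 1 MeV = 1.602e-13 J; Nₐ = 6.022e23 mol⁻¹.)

Mass of separated nucleons = 92(1.00728) + 146(1.008665) = 92.66976 + 147.265090 = 239.934850 u
Mass defect Δm = 239.934850 − 238.000319 = 1.934531 u
E_B = 1.934531 × 931.494 = 1802.00 MeV
Per nucleus in joules: 1802.00 MeV × 1.602e-13 J/MeV = 2.8868e-10 J
Per mole: 2.8868e-10 J × 6.022e23 mol⁻¹ = 1.7384e+14 J/mol

1.74e+11 kJ/mol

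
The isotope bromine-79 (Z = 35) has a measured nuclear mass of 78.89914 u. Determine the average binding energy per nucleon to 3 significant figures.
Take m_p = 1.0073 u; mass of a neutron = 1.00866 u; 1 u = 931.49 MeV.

8.69 MeV/nucleon

With 35 protons and 44 neutrons (A = 79):
Mass of separated nucleons = 35(1.0073) + 44(1.00866) = 35.2555 + 44.38104 = 79.63654 u
Mass defect Δm = 79.63654 − 78.89914 = 0.73740 u
Converting to energy: 0.73740 u × 931.49 MeV/u = 686.881 MeV
Per nucleon: 686.881 / 79 = 8.6947 MeV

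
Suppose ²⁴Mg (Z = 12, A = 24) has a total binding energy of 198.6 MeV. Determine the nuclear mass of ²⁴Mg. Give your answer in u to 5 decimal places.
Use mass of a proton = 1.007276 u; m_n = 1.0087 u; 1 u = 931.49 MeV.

Mass defect = 198.6 MeV / (931.49 MeV/u) = 0.2132068 u
Constituent mass = 12(1.007276) + 12(1.0087) = 24.191712 u
Nuclear mass = 24.191712 − 0.2132068 = 23.9785052 u ≈ 23.97851 u (to 5 decimal places)

23.97851 u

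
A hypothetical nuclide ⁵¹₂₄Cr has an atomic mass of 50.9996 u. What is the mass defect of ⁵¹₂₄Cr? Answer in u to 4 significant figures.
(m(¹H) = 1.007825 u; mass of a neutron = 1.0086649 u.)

Z = 24, so N = A − Z = 51 − 24 = 27.
Σm = 24·m(¹H) + 27·m_n = 24.187800 + 27.2339523 = 51.4217523 u
The mass defect is 51.4217523 − 50.9996 = 0.4221523 u.

0.4222 u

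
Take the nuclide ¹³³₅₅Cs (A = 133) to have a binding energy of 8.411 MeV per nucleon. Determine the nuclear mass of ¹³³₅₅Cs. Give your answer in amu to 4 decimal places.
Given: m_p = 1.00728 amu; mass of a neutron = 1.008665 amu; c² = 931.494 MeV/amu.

132.8753 amu

Total binding energy = 133 × 8.411 = 1118.663 MeV
Mass defect = 1118.663 MeV / (931.494 MeV/amu) = 1.200934 amu
Constituent mass = 55(1.00728) + 78(1.008665) = 134.076270 amu
Nuclear mass = 134.076270 − 1.200934 = 132.875336 amu ≈ 132.8753 amu (to 4 decimal places)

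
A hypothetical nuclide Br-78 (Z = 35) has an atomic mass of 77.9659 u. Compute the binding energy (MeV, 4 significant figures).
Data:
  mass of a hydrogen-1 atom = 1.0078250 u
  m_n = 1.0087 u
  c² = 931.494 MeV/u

635.3 MeV

Z = 35, so N = A − Z = 78 − 35 = 43.
Σm = 35·m(¹H) + 43·m_n = 35.2738750 + 43.3741 = 78.6479750 u
The mass defect is 78.6479750 − 77.9659 = 0.6820750 u.
Binding energy = Δm·c² = 0.6820750 × 931.494 MeV/u = 635.349 MeV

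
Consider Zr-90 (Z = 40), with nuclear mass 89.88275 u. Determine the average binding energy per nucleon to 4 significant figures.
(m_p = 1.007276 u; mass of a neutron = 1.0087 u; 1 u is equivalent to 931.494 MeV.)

8.728 MeV/nucleon

Z = 40, so N = A − Z = 90 − 40 = 50.
Total constituent mass: 40 × 1.007276 + 50 × 1.0087 = 90.726040 u
The mass defect is 90.726040 − 89.88275 = 0.843290 u.
Converting to energy: 0.843290 u × 931.494 MeV/u = 785.520 MeV
Per nucleon: 785.520 / 90 = 8.728 MeV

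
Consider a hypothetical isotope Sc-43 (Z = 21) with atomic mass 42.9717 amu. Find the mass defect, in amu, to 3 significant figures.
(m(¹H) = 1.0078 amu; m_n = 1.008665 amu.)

0.383 amu

Mass of separated nucleons = 21(1.0078) + 22(1.008665) = 21.1638 + 22.190630 = 43.354430 amu
Δm = 43.354430 − 42.9717 = 0.382730 amu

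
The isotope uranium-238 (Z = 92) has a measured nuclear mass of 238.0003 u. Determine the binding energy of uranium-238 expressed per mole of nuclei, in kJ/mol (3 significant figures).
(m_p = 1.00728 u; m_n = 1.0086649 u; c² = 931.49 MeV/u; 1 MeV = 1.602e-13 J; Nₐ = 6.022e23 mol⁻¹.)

With 92 protons and 146 neutrons (A = 238):
Σm = 92·m_p + 146·m_n = 92.66976 + 147.2650754 = 239.9348354 u
Mass defect Δm = 239.9348354 − 238.0003 = 1.9345354 u
Converting to energy: 1.9345354 u × 931.49 MeV/u = 1802.00 MeV
Per nucleus in joules: 1802.00 MeV × 1.602e-13 J/MeV = 2.8868e-10 J
Per mole: 2.8868e-10 J × 6.022e23 mol⁻¹ = 1.7384e+14 J/mol

1.74e+11 kJ/mol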